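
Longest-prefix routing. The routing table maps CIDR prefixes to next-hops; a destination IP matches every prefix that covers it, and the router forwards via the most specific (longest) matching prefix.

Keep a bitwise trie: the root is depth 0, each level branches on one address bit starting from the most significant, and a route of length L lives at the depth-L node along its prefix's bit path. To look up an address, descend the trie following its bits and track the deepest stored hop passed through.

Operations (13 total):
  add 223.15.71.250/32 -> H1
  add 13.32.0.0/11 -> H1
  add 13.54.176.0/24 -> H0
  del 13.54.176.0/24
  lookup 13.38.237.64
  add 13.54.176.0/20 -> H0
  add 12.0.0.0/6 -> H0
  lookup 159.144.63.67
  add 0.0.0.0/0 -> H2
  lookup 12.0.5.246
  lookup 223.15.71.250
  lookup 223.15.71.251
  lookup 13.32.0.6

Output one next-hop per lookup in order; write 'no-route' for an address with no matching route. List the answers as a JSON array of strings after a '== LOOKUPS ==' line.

Apply in order:
  add 223.15.71.250/32 -> H1 at depth 32
  add 13.32.0.0/11 -> H1 at depth 11
  add 13.54.176.0/24 -> H0 at depth 24
  - 13.54.176.0/24 clear@24
  lookup 13.38.237.64: bits 00001101001 walk d0:-→d1:-→d2:-→d3:-→d4:-→d5:-→d6:-→d7:-→d8:-→d9:-→d10:-→d11:H1 -> H1
  add 13.54.176.0/20 -> H0 at depth 20
  add 12.0.0.0/6 -> H0 at depth 6
  lookup 159.144.63.67: bits 1 walk d0:-→d1:- -> no-route
  add 0.0.0.0/0 -> H2 at depth 0
  lookup 12.0.5.246: bits 0000110 walk d0:H2→d1:-→d2:-→d3:-→d4:-→d5:-→d6:H0→d7:- -> H0
  lookup 223.15.71.250: bits 11011111000011110100011111111010 walk d0:H2→d1:-→d2:-→d3:-→d4:-→d5:-→d6:-→d7:-→d8:-→d9:-→d10:-→d11:-→d12:-→d13:-→d14:-→d15:-→d16:-→d17:-→d18:-→d19:-→d20:-→d21:-→d22:-→d23:-→d24:-→d25:-→d26:-→d27:-→d28:-→d29:-→d30:-→d31:-→d32:H1 -> H1
  lookup 223.15.71.251: bits 1101111100001111010001111111101 walk d0:H2→d1:-→d2:-→d3:-→d4:-→d5:-→d6:-→d7:-→d8:-→d9:-→d10:-→d11:-→d12:-→d13:-→d14:-→d15:-→d16:-→d17:-→d18:-→d19:-→d20:-→d21:-→d22:-→d23:-→d24:-→d25:-→d26:-→d27:-→d28:-→d29:-→d30:-→d31:- -> H2
  lookup 13.32.0.6: bits 00001101001 walk d0:H2→d1:-→d2:-→d3:-→d4:-→d5:-→d6:H0→d7:-→d8:-→d9:-→d10:-→d11:H1 -> H1

== LOOKUPS ==
["H1","no-route","H0","H1","H2","H1"]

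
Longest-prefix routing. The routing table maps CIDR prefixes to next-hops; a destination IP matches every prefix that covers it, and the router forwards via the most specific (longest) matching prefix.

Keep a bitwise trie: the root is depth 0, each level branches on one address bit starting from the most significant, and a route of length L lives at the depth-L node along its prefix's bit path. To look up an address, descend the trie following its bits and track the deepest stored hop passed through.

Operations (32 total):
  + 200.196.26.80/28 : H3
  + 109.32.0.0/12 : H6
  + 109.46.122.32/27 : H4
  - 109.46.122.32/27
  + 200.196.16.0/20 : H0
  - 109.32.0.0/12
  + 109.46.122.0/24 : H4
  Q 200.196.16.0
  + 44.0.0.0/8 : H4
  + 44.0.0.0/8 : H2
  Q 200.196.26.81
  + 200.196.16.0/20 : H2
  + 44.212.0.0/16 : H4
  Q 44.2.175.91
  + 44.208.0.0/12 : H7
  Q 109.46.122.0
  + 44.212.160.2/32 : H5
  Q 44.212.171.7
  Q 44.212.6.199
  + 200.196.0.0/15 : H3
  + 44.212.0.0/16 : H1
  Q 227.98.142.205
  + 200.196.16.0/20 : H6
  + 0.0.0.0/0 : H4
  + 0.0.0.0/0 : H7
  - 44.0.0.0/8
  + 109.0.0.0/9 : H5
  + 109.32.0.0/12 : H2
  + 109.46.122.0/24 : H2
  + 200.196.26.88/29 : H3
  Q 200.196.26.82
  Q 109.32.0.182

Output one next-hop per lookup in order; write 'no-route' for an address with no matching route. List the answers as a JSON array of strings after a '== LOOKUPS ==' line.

Apply in order:
  add 200.196.26.80/28 -> H3 at depth 28
  add 109.32.0.0/12 -> H6 at depth 12
  add 109.46.122.32/27 -> H4 at depth 27
  del 109.46.122.32/27 (clear depth 27)
  add 200.196.16.0/20 -> H0 at depth 20
  del 109.32.0.0/12 (clear depth 12)
  add 109.46.122.0/24 -> H4 at depth 24
  ? 200.196.16.0  path d0:-→d1:-→d2:-→d3:-→d4:-→d5:-→d6:-→d7:-→d8:-→d9:-→d10:-→d11:-→d12:-→d13:-→d14:-→d15:-→d16:-→d17:-→d18:-→d19:-→d20:H0  best=H0
  add 44.0.0.0/8 -> H4 at depth 8
  add 44.0.0.0/8 -> H2 at depth 8
  ? 200.196.26.81  path d0:-→d1:-→d2:-→d3:-→d4:-→d5:-→d6:-→d7:-→d8:-→d9:-→d10:-→d11:-→d12:-→d13:-→d14:-→d15:-→d16:-→d17:-→d18:-→d19:-→d20:H0→d21:-→d22:-→d23:-→d24:-→d25:-→d26:-→d27:-→d28:H3  best=H3
  add 200.196.16.0/20 -> H2 at depth 20
  add 44.212.0.0/16 -> H4 at depth 16
  ? 44.2.175.91  path d0:-→d1:-→d2:-→d3:-→d4:-→d5:-→d6:-→d7:-→d8:H2  best=H2
  add 44.208.0.0/12 -> H7 at depth 12
  ? 109.46.122.0  path d0:-→d1:-→d2:-→d3:-→d4:-→d5:-→d6:-→d7:-→d8:-→d9:-→d10:-→d11:-→d12:-→d13:-→d14:-→d15:-→d16:-→d17:-→d18:-→d19:-→d20:-→d21:-→d22:-→d23:-→d24:H4→d25:-→d26:-  best=H4
  add 44.212.160.2/32 -> H5 at depth 32
  ? 44.212.171.7  path d0:-→d1:-→d2:-→d3:-→d4:-→d5:-→d6:-→d7:-→d8:H2→d9:-→d10:-→d11:-→d12:H7→d13:-→d14:-→d15:-→d16:H4→d17:-→d18:-→d19:-→d20:-  best=H4
  ? 44.212.6.199  path d0:-→d1:-→d2:-→d3:-→d4:-→d5:-→d6:-→d7:-→d8:H2→d9:-→d10:-→d11:-→d12:H7→d13:-→d14:-→d15:-→d16:H4  best=H4
  add 200.196.0.0/15 -> H3 at depth 15
  add 44.212.0.0/16 -> H1 at depth 16
  ? 227.98.142.205  path d0:-→d1:-→d2:-  best=no-route
  add 200.196.16.0/20 -> H6 at depth 20
  add 0.0.0.0/0 -> H4 at depth 0
  add 0.0.0.0/0 -> H7 at depth 0
  del 44.0.0.0/8 (clear depth 8)
  add 109.0.0.0/9 -> H5 at depth 9
  add 109.32.0.0/12 -> H2 at depth 12
  add 109.46.122.0/24 -> H2 at depth 24
  add 200.196.26.88/29 -> H3 at depth 29
  ? 200.196.26.82  path d0:H7→d1:-→d2:-→d3:-→d4:-→d5:-→d6:-→d7:-→d8:-→d9:-→d10:-→d11:-→d12:-→d13:-→d14:-→d15:H3→d16:-→d17:-→d18:-→d19:-→d20:H6→d21:-→d22:-→d23:-→d24:-→d25:-→d26:-→d27:-→d28:H3  best=H3
  ? 109.32.0.182  path d0:H7→d1:-→d2:-→d3:-→d4:-→d5:-→d6:-→d7:-→d8:-→d9:H5→d10:-→d11:-→d12:H2  best=H2

== LOOKUPS ==
["H0","H3","H2","H4","H4","H4","no-route","H3","H2"]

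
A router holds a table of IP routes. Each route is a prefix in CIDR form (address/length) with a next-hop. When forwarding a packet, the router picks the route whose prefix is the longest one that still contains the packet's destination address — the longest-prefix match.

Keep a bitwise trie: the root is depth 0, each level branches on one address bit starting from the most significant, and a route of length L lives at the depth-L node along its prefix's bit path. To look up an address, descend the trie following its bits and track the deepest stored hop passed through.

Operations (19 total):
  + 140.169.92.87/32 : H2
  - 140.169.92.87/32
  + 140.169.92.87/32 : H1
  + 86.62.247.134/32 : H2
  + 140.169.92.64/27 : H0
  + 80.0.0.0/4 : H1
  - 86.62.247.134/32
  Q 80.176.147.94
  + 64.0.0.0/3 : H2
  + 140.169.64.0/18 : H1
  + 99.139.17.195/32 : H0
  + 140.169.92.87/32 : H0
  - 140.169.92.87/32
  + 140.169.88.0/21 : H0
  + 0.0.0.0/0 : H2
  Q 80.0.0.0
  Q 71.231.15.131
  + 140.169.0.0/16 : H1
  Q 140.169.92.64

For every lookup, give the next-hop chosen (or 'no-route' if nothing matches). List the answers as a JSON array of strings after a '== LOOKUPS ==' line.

Trace:
  add 140.169.92.87/32 -> H2 at depth 32
  - 140.169.92.87/32 clear@32
  add 140.169.92.87/32 -> H1 at depth 32
  add 86.62.247.134/32 -> H2 at depth 32
  add 140.169.92.64/27 -> H0 at depth 27
  add 80.0.0.0/4 -> H1 at depth 4
  - 86.62.247.134/32 clear@32
  ? 80.176.147.94  path d0:-→d1:-→d2:-→d3:-→d4:H1→d5:-  best=H1
  add 64.0.0.0/3 -> H2 at depth 3
  add 140.169.64.0/18 -> H1 at depth 18
  add 99.139.17.195/32 -> H0 at depth 32
  add 140.169.92.87/32 -> H0 at depth 32
  - 140.169.92.87/32 clear@32
  add 140.169.88.0/21 -> H0 at depth 21
  add 0.0.0.0/0 -> H2 at depth 0
  ? 80.0.0.0  path d0:H2→d1:-→d2:-→d3:H2→d4:H1→d5:-  best=H1
  ? 71.231.15.131  path d0:H2→d1:-→d2:-→d3:H2  best=H2
  add 140.169.0.0/16 -> H1 at depth 16
  ? 140.169.92.64  path d0:H2→d1:-→d2:-→d3:-→d4:-→d5:-→d6:-→d7:-→d8:-→d9:-→d10:-→d11:-→d12:-→d13:-→d14:-→d15:-→d16:H1→d17:-→d18:H1→d19:-→d20:-→d21:H0→d22:-→d23:-→d24:-→d25:-→d26:-→d27:H0  best=H0

== LOOKUPS ==
["H1","H1","H2","H0"]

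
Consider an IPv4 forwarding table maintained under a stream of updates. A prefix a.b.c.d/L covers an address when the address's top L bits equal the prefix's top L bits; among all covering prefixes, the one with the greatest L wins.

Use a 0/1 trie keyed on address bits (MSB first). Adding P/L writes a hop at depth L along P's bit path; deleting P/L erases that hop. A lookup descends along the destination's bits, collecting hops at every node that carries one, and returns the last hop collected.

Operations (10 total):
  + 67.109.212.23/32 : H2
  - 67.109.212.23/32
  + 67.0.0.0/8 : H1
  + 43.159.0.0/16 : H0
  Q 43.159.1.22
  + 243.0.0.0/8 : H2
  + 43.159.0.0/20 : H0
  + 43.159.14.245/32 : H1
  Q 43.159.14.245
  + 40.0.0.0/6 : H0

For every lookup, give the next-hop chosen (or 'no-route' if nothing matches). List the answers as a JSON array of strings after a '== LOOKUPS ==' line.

Trace:
  + 67.109.212.23/32 (H2) depth=32
  - 67.109.212.23/32 clear@32
  + 67.0.0.0/8 (H1) depth=8
  + 43.159.0.0/16 (H0) depth=16
  Q 43.159.1.22: descend 0010101110011111 ; hops seen [H0] ; pick H0
  + 243.0.0.0/8 (H2) depth=8
  + 43.159.0.0/20 (H0) depth=20
  + 43.159.14.245/32 (H1) depth=32
  Q 43.159.14.245: descend 00101011100111110000111011110101 ; hops seen [H0,H0,H1] ; pick H1
  + 40.0.0.0/6 (H0) depth=6

== LOOKUPS ==
["H0","H1"]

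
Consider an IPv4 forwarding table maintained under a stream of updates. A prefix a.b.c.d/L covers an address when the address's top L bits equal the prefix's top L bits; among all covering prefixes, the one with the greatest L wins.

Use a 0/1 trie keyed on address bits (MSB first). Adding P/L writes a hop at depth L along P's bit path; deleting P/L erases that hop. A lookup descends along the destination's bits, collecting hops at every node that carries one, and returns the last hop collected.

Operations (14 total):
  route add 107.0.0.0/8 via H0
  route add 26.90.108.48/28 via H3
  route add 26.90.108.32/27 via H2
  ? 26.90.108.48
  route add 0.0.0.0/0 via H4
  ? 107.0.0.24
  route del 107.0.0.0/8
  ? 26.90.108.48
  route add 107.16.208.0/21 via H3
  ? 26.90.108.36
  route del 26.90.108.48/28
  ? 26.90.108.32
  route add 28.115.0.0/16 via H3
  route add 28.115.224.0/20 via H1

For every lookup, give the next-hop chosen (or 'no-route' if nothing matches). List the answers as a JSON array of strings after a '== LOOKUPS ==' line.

Apply in order:
  add 107.0.0.0/8 -> H0 at depth 8
  add 26.90.108.48/28 -> H3 at depth 28
  add 26.90.108.32/27 -> H2 at depth 27
  Q 26.90.108.48: descend 0001101001011010011011000011 ; hops seen [H2,H3] ; pick H3
  add 0.0.0.0/0 -> H4 at depth 0
  Q 107.0.0.24: descend 01101011 ; hops seen [H4,H0] ; pick H0
  - 107.0.0.0/8 clear@8
  Q 26.90.108.48: descend 0001101001011010011011000011 ; hops seen [H4,H2,H3] ; pick H3
  add 107.16.208.0/21 -> H3 at depth 21
  Q 26.90.108.36: descend 000110100101101001101100001 ; hops seen [H4,H2] ; pick H2
  - 26.90.108.48/28 clear@28
  Q 26.90.108.32: descend 000110100101101001101100001 ; hops seen [H4,H2] ; pick H2
  add 28.115.0.0/16 -> H3 at depth 16
  add 28.115.224.0/20 -> H1 at depth 20

== LOOKUPS ==
["H3","H0","H3","H2","H2"]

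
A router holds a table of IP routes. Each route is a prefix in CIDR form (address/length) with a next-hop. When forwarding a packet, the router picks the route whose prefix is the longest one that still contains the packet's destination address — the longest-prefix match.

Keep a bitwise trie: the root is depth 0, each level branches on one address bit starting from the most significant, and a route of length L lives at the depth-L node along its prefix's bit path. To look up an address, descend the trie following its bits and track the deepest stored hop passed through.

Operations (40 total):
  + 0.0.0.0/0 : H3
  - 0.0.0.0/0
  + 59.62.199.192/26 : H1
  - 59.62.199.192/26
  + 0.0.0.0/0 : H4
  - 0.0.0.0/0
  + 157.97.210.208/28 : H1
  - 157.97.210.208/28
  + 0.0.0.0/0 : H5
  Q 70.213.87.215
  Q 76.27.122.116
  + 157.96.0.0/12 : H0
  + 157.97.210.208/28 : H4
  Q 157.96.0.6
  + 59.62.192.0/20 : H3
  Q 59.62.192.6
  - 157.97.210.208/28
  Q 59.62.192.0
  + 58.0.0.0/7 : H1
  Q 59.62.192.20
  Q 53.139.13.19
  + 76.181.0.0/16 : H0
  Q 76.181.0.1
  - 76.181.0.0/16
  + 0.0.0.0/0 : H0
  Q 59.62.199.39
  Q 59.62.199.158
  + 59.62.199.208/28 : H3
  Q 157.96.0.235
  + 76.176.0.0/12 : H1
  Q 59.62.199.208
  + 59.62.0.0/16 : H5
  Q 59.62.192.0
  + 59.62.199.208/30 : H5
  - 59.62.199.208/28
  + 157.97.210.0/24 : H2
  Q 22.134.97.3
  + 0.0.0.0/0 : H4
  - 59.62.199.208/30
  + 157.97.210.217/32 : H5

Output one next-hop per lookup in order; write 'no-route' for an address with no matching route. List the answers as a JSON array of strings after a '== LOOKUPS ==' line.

Process each operation:
  add 0.0.0.0/0 -> H3 at depth 0
  del 0.0.0.0/0 (clear depth 0)
  add 59.62.199.192/26 -> H1 at depth 26
  del 59.62.199.192/26 (clear depth 26)
  add 0.0.0.0/0 -> H4 at depth 0
  del 0.0.0.0/0 (clear depth 0)
  add 157.97.210.208/28 -> H1 at depth 28
  del 157.97.210.208/28 (clear depth 28)
  add 0.0.0.0/0 -> H5 at depth 0
  ? 70.213.87.215  path d0:H5→d1:-  best=H5
  ? 76.27.122.116  path d0:H5→d1:-  best=H5
  add 157.96.0.0/12 -> H0 at depth 12
  add 157.97.210.208/28 -> H4 at depth 28
  ? 157.96.0.6  path d0:H5→d1:-→d2:-→d3:-→d4:-→d5:-→d6:-→d7:-→d8:-→d9:-→d10:-→d11:-→d12:H0→d13:-→d14:-→d15:-  best=H0
  add 59.62.192.0/20 -> H3 at depth 20
  ? 59.62.192.6  path d0:H5→d1:-→d2:-→d3:-→d4:-→d5:-→d6:-→d7:-→d8:-→d9:-→d10:-→d11:-→d12:-→d13:-→d14:-→d15:-→d16:-→d17:-→d18:-→d19:-→d20:H3→d21:-  best=H3
  del 157.97.210.208/28 (clear depth 28)
  ? 59.62.192.0  path d0:H5→d1:-→d2:-→d3:-→d4:-→d5:-→d6:-→d7:-→d8:-→d9:-→d10:-→d11:-→d12:-→d13:-→d14:-→d15:-→d16:-→d17:-→d18:-→d19:-→d20:H3→d21:-  best=H3
  add 58.0.0.0/7 -> H1 at depth 7
  ? 59.62.192.20  path d0:H5→d1:-→d2:-→d3:-→d4:-→d5:-→d6:-→d7:H1→d8:-→d9:-→d10:-→d11:-→d12:-→d13:-→d14:-→d15:-→d16:-→d17:-→d18:-→d19:-→d20:H3→d21:-  best=H3
  ? 53.139.13.19  path d0:H5→d1:-→d2:-→d3:-→d4:-  best=H5
  add 76.181.0.0/16 -> H0 at depth 16
  ? 76.181.0.1  path d0:H5→d1:-→d2:-→d3:-→d4:-→d5:-→d6:-→d7:-→d8:-→d9:-→d10:-→d11:-→d12:-→d13:-→d14:-→d15:-→d16:H0  best=H0
  del 76.181.0.0/16 (clear depth 16)
  add 0.0.0.0/0 -> H0 at depth 0
  ? 59.62.199.39  path d0:H0→d1:-→d2:-→d3:-→d4:-→d5:-→d6:-→d7:H1→d8:-→d9:-→d10:-→d11:-→d12:-→d13:-→d14:-→d15:-→d16:-→d17:-→d18:-→d19:-→d20:H3→d21:-→d22:-→d23:-→d24:-  best=H3
  ? 59.62.199.158  path d0:H0→d1:-→d2:-→d3:-→d4:-→d5:-→d6:-→d7:H1→d8:-→d9:-→d10:-→d11:-→d12:-→d13:-→d14:-→d15:-→d16:-→d17:-→d18:-→d19:-→d20:H3→d21:-→d22:-→d23:-→d24:-→d25:-  best=H3
  add 59.62.199.208/28 -> H3 at depth 28
  ? 157.96.0.235  path d0:H0→d1:-→d2:-→d3:-→d4:-→d5:-→d6:-→d7:-→d8:-→d9:-→d10:-→d11:-→d12:H0→d13:-→d14:-→d15:-  best=H0
  add 76.176.0.0/12 -> H1 at depth 12
  ? 59.62.199.208  path d0:H0→d1:-→d2:-→d3:-→d4:-→d5:-→d6:-→d7:H1→d8:-→d9:-→d10:-→d11:-→d12:-→d13:-→d14:-→d15:-→d16:-→d17:-→d18:-→d19:-→d20:H3→d21:-→d22:-→d23:-→d24:-→d25:-→d26:-→d27:-→d28:H3  best=H3
  add 59.62.0.0/16 -> H5 at depth 16
  ? 59.62.192.0  path d0:H0→d1:-→d2:-→d3:-→d4:-→d5:-→d6:-→d7:H1→d8:-→d9:-→d10:-→d11:-→d12:-→d13:-→d14:-→d15:-→d16:H5→d17:-→d18:-→d19:-→d20:H3→d21:-  best=H3
  add 59.62.199.208/30 -> H5 at depth 30
  del 59.62.199.208/28 (clear depth 28)
  add 157.97.210.0/24 -> H2 at depth 24
  ? 22.134.97.3  path d0:H0→d1:-→d2:-  best=H0
  add 0.0.0.0/0 -> H4 at depth 0
  del 59.62.199.208/30 (clear depth 30)
  add 157.97.210.217/32 -> H5 at depth 32

== LOOKUPS ==
["H5","H5","H0","H3","H3","H3","H5","H0","H3","H3","H0","H3","H3","H0"]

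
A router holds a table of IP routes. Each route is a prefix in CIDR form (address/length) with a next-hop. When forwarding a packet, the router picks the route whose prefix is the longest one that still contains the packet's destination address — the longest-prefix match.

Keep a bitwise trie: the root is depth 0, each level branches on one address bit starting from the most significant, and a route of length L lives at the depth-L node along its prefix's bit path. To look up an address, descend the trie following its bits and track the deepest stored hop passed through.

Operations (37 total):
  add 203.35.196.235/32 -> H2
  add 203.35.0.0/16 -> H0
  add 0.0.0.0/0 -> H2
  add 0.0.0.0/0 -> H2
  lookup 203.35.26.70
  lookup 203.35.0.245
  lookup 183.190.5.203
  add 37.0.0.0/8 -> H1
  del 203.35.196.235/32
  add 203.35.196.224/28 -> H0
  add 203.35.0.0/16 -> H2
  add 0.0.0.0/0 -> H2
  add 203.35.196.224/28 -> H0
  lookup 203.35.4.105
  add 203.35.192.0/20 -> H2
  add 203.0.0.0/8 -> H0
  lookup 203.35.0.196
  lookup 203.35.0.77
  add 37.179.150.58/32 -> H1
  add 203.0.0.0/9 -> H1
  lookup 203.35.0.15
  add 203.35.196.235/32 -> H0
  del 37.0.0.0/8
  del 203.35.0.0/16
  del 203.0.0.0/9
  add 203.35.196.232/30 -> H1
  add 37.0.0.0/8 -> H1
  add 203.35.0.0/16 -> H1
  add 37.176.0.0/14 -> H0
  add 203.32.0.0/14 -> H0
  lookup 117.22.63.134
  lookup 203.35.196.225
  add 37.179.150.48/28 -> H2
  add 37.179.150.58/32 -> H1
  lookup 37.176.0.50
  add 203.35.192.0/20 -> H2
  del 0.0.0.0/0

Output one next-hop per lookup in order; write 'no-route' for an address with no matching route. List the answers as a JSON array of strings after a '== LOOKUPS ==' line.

Trace:
  add 203.35.196.235/32 -> H2 at depth 32
  add 203.35.0.0/16 -> H0 at depth 16
  add 0.0.0.0/0 -> H2 at depth 0
  add 0.0.0.0/0 -> H2 at depth 0
  ? 203.35.26.70  path d0:H2→d1:-→d2:-→d3:-→d4:-→d5:-→d6:-→d7:-→d8:-→d9:-→d10:-→d11:-→d12:-→d13:-→d14:-→d15:-→d16:H0  best=H0
  ? 203.35.0.245  path d0:H2→d1:-→d2:-→d3:-→d4:-→d5:-→d6:-→d7:-→d8:-→d9:-→d10:-→d11:-→d12:-→d13:-→d14:-→d15:-→d16:H0  best=H0
  ? 183.190.5.203  path d0:H2→d1:-  best=H2
  add 37.0.0.0/8 -> H1 at depth 8
  - 203.35.196.235/32 clear@32
  add 203.35.196.224/28 -> H0 at depth 28
  add 203.35.0.0/16 -> H2 at depth 16
  add 0.0.0.0/0 -> H2 at depth 0
  add 203.35.196.224/28 -> H0 at depth 28
  ? 203.35.4.105  path d0:H2→d1:-→d2:-→d3:-→d4:-→d5:-→d6:-→d7:-→d8:-→d9:-→d10:-→d11:-→d12:-→d13:-→d14:-→d15:-→d16:H2  best=H2
  add 203.35.192.0/20 -> H2 at depth 20
  add 203.0.0.0/8 -> H0 at depth 8
  ? 203.35.0.196  path d0:H2→d1:-→d2:-→d3:-→d4:-→d5:-→d6:-→d7:-→d8:H0→d9:-→d10:-→d11:-→d12:-→d13:-→d14:-→d15:-→d16:H2  best=H2
  ? 203.35.0.77  path d0:H2→d1:-→d2:-→d3:-→d4:-→d5:-→d6:-→d7:-→d8:H0→d9:-→d10:-→d11:-→d12:-→d13:-→d14:-→d15:-→d16:H2  best=H2
  add 37.179.150.58/32 -> H1 at depth 32
  add 203.0.0.0/9 -> H1 at depth 9
  ? 203.35.0.15  path d0:H2→d1:-→d2:-→d3:-→d4:-→d5:-→d6:-→d7:-→d8:H0→d9:H1→d10:-→d11:-→d12:-→d13:-→d14:-→d15:-→d16:H2  best=H2
  add 203.35.196.235/32 -> H0 at depth 32
  - 37.0.0.0/8 clear@8
  - 203.35.0.0/16 clear@16
  - 203.0.0.0/9 clear@9
  add 203.35.196.232/30 -> H1 at depth 30
  add 37.0.0.0/8 -> H1 at depth 8
  add 203.35.0.0/16 -> H1 at depth 16
  add 37.176.0.0/14 -> H0 at depth 14
  add 203.32.0.0/14 -> H0 at depth 14
  ? 117.22.63.134  path d0:H2→d1:-  best=H2
  ? 203.35.196.225  path d0:H2→d1:-→d2:-→d3:-→d4:-→d5:-→d6:-→d7:-→d8:H0→d9:-→d10:-→d11:-→d12:-→d13:-→d14:H0→d15:-→d16:H1→d17:-→d18:-→d19:-→d20:H2→d21:-→d22:-→d23:-→d24:-→d25:-→d26:-→d27:-→d28:H0  best=H0
  add 37.179.150.48/28 -> H2 at depth 28
  add 37.179.150.58/32 -> H1 at depth 32
  ? 37.176.0.50  path d0:H2→d1:-→d2:-→d3:-→d4:-→d5:-→d6:-→d7:-→d8:H1→d9:-→d10:-→d11:-→d12:-→d13:-→d14:H0  best=H0
  add 203.35.192.0/20 -> H2 at depth 20
  - 0.0.0.0/0 clear@0

== LOOKUPS ==
["H0","H0","H2","H2","H2","H2","H2","H2","H0","H0"]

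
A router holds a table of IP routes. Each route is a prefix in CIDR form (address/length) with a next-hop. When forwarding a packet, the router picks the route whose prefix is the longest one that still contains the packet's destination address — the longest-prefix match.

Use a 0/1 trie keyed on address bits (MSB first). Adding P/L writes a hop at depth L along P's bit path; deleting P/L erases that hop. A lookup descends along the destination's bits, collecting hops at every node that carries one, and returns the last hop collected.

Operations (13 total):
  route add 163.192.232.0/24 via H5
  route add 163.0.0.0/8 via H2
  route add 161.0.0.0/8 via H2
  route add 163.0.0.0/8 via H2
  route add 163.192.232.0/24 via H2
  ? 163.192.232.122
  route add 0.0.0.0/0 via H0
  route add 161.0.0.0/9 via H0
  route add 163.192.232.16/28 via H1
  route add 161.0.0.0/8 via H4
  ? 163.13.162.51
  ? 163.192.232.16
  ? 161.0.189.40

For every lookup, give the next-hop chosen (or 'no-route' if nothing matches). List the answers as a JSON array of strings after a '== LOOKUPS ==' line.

Process each operation:
  add 163.192.232.0/24 -> H5 at depth 24
  add 163.0.0.0/8 -> H2 at depth 8
  add 161.0.0.0/8 -> H2 at depth 8
  add 163.0.0.0/8 -> H2 at depth 8
  add 163.192.232.0/24 -> H2 at depth 24
  lookup 163.192.232.122: bits 101000111100000011101000 walk d0:-→d1:-→d2:-→d3:-→d4:-→d5:-→d6:-→d7:-→d8:H2→d9:-→d10:-→d11:-→d12:-→d13:-→d14:-→d15:-→d16:-→d17:-→d18:-→d19:-→d20:-→d21:-→d22:-→d23:-→d24:H2 -> H2
  add 0.0.0.0/0 -> H0 at depth 0
  add 161.0.0.0/9 -> H0 at depth 9
  add 163.192.232.16/28 -> H1 at depth 28
  add 161.0.0.0/8 -> H4 at depth 8
  lookup 163.13.162.51: bits 10100011 walk d0:H0→d1:-→d2:-→d3:-→d4:-→d5:-→d6:-→d7:-→d8:H2 -> H2
  lookup 163.192.232.16: bits 1010001111000000111010000001 walk d0:H0→d1:-→d2:-→d3:-→d4:-→d5:-→d6:-→d7:-→d8:H2→d9:-→d10:-→d11:-→d12:-→d13:-→d14:-→d15:-→d16:-→d17:-→d18:-→d19:-→d20:-→d21:-→d22:-→d23:-→d24:H2→d25:-→d26:-→d27:-→d28:H1 -> H1
  lookup 161.0.189.40: bits 101000010 walk d0:H0→d1:-→d2:-→d3:-→d4:-→d5:-→d6:-→d7:-→d8:H4→d9:H0 -> H0

== LOOKUPS ==
["H2","H2","H1","H0"]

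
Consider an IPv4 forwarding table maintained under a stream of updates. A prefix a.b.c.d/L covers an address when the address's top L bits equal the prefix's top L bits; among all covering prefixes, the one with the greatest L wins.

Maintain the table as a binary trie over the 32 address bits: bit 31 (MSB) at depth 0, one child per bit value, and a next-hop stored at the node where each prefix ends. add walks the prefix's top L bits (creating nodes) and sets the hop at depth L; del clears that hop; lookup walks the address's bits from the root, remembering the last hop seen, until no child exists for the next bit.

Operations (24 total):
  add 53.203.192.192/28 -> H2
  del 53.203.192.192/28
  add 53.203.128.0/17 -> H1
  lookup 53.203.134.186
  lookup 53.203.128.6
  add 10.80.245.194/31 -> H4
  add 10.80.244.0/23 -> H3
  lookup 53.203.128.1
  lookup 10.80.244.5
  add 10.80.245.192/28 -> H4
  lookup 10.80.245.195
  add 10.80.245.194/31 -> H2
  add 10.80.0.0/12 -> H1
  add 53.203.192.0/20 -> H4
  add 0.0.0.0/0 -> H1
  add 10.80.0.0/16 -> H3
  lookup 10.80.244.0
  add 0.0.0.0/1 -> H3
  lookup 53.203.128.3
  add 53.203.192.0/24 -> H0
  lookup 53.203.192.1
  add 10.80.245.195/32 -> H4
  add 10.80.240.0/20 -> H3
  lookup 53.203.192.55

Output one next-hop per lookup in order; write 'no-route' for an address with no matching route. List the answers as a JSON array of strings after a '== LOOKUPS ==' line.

Trace:
  + 53.203.192.192/28 (H2) depth=28
  - 53.203.192.192/28 clear@28
  + 53.203.128.0/17 (H1) depth=17
  lookup 53.203.134.186: bits 00110101110010111 walk d0:-→d1:-→d2:-→d3:-→d4:-→d5:-→d6:-→d7:-→d8:-→d9:-→d10:-→d11:-→d12:-→d13:-→d14:-→d15:-→d16:-→d17:H1 -> H1
  lookup 53.203.128.6: bits 00110101110010111 walk d0:-→d1:-→d2:-→d3:-→d4:-→d5:-→d6:-→d7:-→d8:-→d9:-→d10:-→d11:-→d12:-→d13:-→d14:-→d15:-→d16:-→d17:H1 -> H1
  + 10.80.245.194/31 (H4) depth=31
  + 10.80.244.0/23 (H3) depth=23
  lookup 53.203.128.1: bits 00110101110010111 walk d0:-→d1:-→d2:-→d3:-→d4:-→d5:-→d6:-→d7:-→d8:-→d9:-→d10:-→d11:-→d12:-→d13:-→d14:-→d15:-→d16:-→d17:H1 -> H1
  lookup 10.80.244.5: bits 00001010010100001111010 walk d0:-→d1:-→d2:-→d3:-→d4:-→d5:-→d6:-→d7:-→d8:-→d9:-→d10:-→d11:-→d12:-→d13:-→d14:-→d15:-→d16:-→d17:-→d18:-→d19:-→d20:-→d21:-→d22:-→d23:H3 -> H3
  + 10.80.245.192/28 (H4) depth=28
  lookup 10.80.245.195: bits 0000101001010000111101011100001 walk d0:-→d1:-→d2:-→d3:-→d4:-→d5:-→d6:-→d7:-→d8:-→d9:-→d10:-→d11:-→d12:-→d13:-→d14:-→d15:-→d16:-→d17:-→d18:-→d19:-→d20:-→d21:-→d22:-→d23:H3→d24:-→d25:-→d26:-→d27:-→d28:H4→d29:-→d30:-→d31:H4 -> H4
  + 10.80.245.194/31 (H2) depth=31
  + 10.80.0.0/12 (H1) depth=12
  + 53.203.192.0/20 (H4) depth=20
  + 0.0.0.0/0 (H1) depth=0
  + 10.80.0.0/16 (H3) depth=16
  lookup 10.80.244.0: bits 00001010010100001111010 walk d0:H1→d1:-→d2:-→d3:-→d4:-→d5:-→d6:-→d7:-→d8:-→d9:-→d10:-→d11:-→d12:H1→d13:-→d14:-→d15:-→d16:H3→d17:-→d18:-→d19:-→d20:-→d21:-→d22:-→d23:H3 -> H3
  + 0.0.0.0/1 (H3) depth=1
  lookup 53.203.128.3: bits 00110101110010111 walk d0:H1→d1:H3→d2:-→d3:-→d4:-→d5:-→d6:-→d7:-→d8:-→d9:-→d10:-→d11:-→d12:-→d13:-→d14:-→d15:-→d16:-→d17:H1 -> H1
  + 53.203.192.0/24 (H0) depth=24
  lookup 53.203.192.1: bits 001101011100101111000000 walk d0:H1→d1:H3→d2:-→d3:-→d4:-→d5:-→d6:-→d7:-→d8:-→d9:-→d10:-→d11:-→d12:-→d13:-→d14:-→d15:-→d16:-→d17:H1→d18:-→d19:-→d20:H4→d21:-→d22:-→d23:-→d24:H0 -> H0
  + 10.80.245.195/32 (H4) depth=32
  + 10.80.240.0/20 (H3) depth=20
  lookup 53.203.192.55: bits 001101011100101111000000 walk d0:H1→d1:H3→d2:-→d3:-→d4:-→d5:-→d6:-→d7:-→d8:-→d9:-→d10:-→d11:-→d12:-→d13:-→d14:-→d15:-→d16:-→d17:H1→d18:-→d19:-→d20:H4→d21:-→d22:-→d23:-→d24:H0 -> H0

== LOOKUPS ==
["H1","H1","H1","H3","H4","H3","H1","H0","H0"]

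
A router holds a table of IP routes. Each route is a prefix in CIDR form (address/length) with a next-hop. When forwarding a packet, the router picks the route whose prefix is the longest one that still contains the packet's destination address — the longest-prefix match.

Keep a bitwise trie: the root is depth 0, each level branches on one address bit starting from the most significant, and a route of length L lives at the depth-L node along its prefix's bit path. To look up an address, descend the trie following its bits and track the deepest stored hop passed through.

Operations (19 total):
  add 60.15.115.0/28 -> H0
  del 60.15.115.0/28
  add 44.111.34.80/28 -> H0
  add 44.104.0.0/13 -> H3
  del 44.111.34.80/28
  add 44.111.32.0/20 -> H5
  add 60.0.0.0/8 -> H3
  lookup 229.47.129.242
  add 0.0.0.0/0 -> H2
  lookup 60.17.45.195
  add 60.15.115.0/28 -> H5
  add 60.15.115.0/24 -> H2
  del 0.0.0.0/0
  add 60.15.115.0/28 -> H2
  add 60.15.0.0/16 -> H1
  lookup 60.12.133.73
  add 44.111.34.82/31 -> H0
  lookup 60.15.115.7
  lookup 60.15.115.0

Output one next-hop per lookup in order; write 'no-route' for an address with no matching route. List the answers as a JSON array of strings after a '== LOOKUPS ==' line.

Apply in order:
  + 60.15.115.0/28 (H0) depth=28
  del 60.15.115.0/28 (clear depth 28)
  + 44.111.34.80/28 (H0) depth=28
  + 44.104.0.0/13 (H3) depth=13
  del 44.111.34.80/28 (clear depth 28)
  + 44.111.32.0/20 (H5) depth=20
  + 60.0.0.0/8 (H3) depth=8
  ? 229.47.129.242  path d0:-  best=no-route
  + 0.0.0.0/0 (H2) depth=0
  ? 60.17.45.195  path d0:H2→d1:-→d2:-→d3:-→d4:-→d5:-→d6:-→d7:-→d8:H3→d9:-→d10:-→d11:-  best=H3
  + 60.15.115.0/28 (H5) depth=28
  + 60.15.115.0/24 (H2) depth=24
  del 0.0.0.0/0 (clear depth 0)
  + 60.15.115.0/28 (H2) depth=28
  + 60.15.0.0/16 (H1) depth=16
  ? 60.12.133.73  path d0:-→d1:-→d2:-→d3:-→d4:-→d5:-→d6:-→d7:-→d8:H3→d9:-→d10:-→d11:-→d12:-→d13:-→d14:-  best=H3
  + 44.111.34.82/31 (H0) depth=31
  ? 60.15.115.7  path d0:-→d1:-→d2:-→d3:-→d4:-→d5:-→d6:-→d7:-→d8:H3→d9:-→d10:-→d11:-→d12:-→d13:-→d14:-→d15:-→d16:H1→d17:-→d18:-→d19:-→d20:-→d21:-→d22:-→d23:-→d24:H2→d25:-→d26:-→d27:-→d28:H2  best=H2
  ? 60.15.115.0  path d0:-→d1:-→d2:-→d3:-→d4:-→d5:-→d6:-→d7:-→d8:H3→d9:-→d10:-→d11:-→d12:-→d13:-→d14:-→d15:-→d16:H1→d17:-→d18:-→d19:-→d20:-→d21:-→d22:-→d23:-→d24:H2→d25:-→d26:-→d27:-→d28:H2  best=H2

== LOOKUPS ==
["no-route","H3","H3","H2","H2"]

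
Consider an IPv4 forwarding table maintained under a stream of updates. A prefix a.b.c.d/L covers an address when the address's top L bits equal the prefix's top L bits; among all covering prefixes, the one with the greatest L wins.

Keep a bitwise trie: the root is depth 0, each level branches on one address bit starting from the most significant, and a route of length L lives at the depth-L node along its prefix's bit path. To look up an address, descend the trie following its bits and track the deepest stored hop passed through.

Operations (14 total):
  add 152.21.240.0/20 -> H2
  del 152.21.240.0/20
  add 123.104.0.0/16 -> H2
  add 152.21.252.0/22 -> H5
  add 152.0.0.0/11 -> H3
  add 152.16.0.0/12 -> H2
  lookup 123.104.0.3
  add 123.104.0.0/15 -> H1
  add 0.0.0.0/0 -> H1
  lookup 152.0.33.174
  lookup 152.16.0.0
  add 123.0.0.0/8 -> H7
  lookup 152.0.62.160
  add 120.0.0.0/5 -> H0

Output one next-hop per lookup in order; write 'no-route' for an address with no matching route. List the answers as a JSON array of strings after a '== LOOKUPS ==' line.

Process each operation:
  add 152.21.240.0/20 -> H2 at depth 20
  - 152.21.240.0/20 clear@20
  add 123.104.0.0/16 -> H2 at depth 16
  add 152.21.252.0/22 -> H5 at depth 22
  add 152.0.0.0/11 -> H3 at depth 11
  add 152.16.0.0/12 -> H2 at depth 12
  ? 123.104.0.3  path d0:-→d1:-→d2:-→d3:-→d4:-→d5:-→d6:-→d7:-→d8:-→d9:-→d10:-→d11:-→d12:-→d13:-→d14:-→d15:-→d16:H2  best=H2
  add 123.104.0.0/15 -> H1 at depth 15
  add 0.0.0.0/0 -> H1 at depth 0
  ? 152.0.33.174  path d0:H1→d1:-→d2:-→d3:-→d4:-→d5:-→d6:-→d7:-→d8:-→d9:-→d10:-→d11:H3  best=H3
  ? 152.16.0.0  path d0:H1→d1:-→d2:-→d3:-→d4:-→d5:-→d6:-→d7:-→d8:-→d9:-→d10:-→d11:H3→d12:H2→d13:-  best=H2
  add 123.0.0.0/8 -> H7 at depth 8
  ? 152.0.62.160  path d0:H1→d1:-→d2:-→d3:-→d4:-→d5:-→d6:-→d7:-→d8:-→d9:-→d10:-→d11:H3  best=H3
  add 120.0.0.0/5 -> H0 at depth 5

== LOOKUPS ==
["H2","H3","H2","H3"]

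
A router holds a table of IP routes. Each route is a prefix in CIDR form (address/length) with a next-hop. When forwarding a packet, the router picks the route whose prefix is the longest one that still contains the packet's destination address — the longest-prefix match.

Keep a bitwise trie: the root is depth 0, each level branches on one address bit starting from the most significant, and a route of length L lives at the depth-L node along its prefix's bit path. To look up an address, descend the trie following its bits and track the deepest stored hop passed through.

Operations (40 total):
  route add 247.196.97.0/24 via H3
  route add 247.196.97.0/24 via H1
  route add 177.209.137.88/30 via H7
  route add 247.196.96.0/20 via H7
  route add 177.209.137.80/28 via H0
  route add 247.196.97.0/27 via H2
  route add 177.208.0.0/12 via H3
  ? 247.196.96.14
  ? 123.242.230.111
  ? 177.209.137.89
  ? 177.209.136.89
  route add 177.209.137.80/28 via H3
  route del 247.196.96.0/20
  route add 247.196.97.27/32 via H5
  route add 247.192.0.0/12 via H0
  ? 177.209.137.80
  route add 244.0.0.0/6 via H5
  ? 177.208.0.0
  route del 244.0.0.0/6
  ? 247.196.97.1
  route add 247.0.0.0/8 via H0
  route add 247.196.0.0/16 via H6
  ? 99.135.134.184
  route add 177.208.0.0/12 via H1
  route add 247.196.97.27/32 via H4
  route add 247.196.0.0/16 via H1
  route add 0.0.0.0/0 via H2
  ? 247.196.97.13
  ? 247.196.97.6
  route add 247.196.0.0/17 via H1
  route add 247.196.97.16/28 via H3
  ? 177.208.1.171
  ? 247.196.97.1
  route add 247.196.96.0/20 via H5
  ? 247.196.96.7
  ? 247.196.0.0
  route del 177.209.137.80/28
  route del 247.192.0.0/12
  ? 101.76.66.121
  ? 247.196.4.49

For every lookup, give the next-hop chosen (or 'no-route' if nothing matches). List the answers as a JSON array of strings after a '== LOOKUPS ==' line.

Process each operation:
  + 247.196.97.0/24 (H3) depth=24
  + 247.196.97.0/24 (H1) depth=24
  + 177.209.137.88/30 (H7) depth=30
  + 247.196.96.0/20 (H7) depth=20
  + 177.209.137.80/28 (H0) depth=28
  + 247.196.97.0/27 (H2) depth=27
  + 177.208.0.0/12 (H3) depth=12
  Q 247.196.96.14: descend 11110111110001000110000 ; hops seen [H7] ; pick H7
  Q 123.242.230.111: descend ε ; hops seen [∅] ; pick no-route
  Q 177.209.137.89: descend 101100011101000110001001010110 ; hops seen [H3,H0,H7] ; pick H7
  Q 177.209.136.89: descend 10110001110100011000100 ; hops seen [H3] ; pick H3
  + 177.209.137.80/28 (H3) depth=28
  del 247.196.96.0/20 (clear depth 20)
  + 247.196.97.27/32 (H5) depth=32
  + 247.192.0.0/12 (H0) depth=12
  Q 177.209.137.80: descend 1011000111010001100010010101 ; hops seen [H3,H3] ; pick H3
  + 244.0.0.0/6 (H5) depth=6
  Q 177.208.0.0: descend 101100011101000 ; hops seen [H3] ; pick H3
  del 244.0.0.0/6 (clear depth 6)
  Q 247.196.97.1: descend 111101111100010001100001000 ; hops seen [H0,H1,H2] ; pick H2
  + 247.0.0.0/8 (H0) depth=8
  + 247.196.0.0/16 (H6) depth=16
  Q 99.135.134.184: descend ε ; hops seen [∅] ; pick no-route
  + 177.208.0.0/12 (H1) depth=12
  + 247.196.97.27/32 (H4) depth=32
  + 247.196.0.0/16 (H1) depth=16
  + 0.0.0.0/0 (H2) depth=0
  Q 247.196.97.13: descend 111101111100010001100001000 ; hops seen [H2,H0,H0,H1,H1,H2] ; pick H2
  Q 247.196.97.6: descend 111101111100010001100001000 ; hops seen [H2,H0,H0,H1,H1,H2] ; pick H2
  + 247.196.0.0/17 (H1) depth=17
  + 247.196.97.16/28 (H3) depth=28
  Q 177.208.1.171: descend 101100011101000 ; hops seen [H2,H1] ; pick H1
  Q 247.196.97.1: descend 111101111100010001100001000 ; hops seen [H2,H0,H0,H1,H1,H1,H2] ; pick H2
  + 247.196.96.0/20 (H5) depth=20
  Q 247.196.96.7: descend 11110111110001000110000 ; hops seen [H2,H0,H0,H1,H1,H5] ; pick H5
  Q 247.196.0.0: descend 11110111110001000 ; hops seen [H2,H0,H0,H1,H1] ; pick H1
  del 177.209.137.80/28 (clear depth 28)
  del 247.192.0.0/12 (clear depth 12)
  Q 101.76.66.121: descend ε ; hops seen [H2] ; pick H2
  Q 247.196.4.49: descend 11110111110001000 ; hops seen [H2,H0,H1,H1] ; pick H1

== LOOKUPS ==
["H7","no-route","H7","H3","H3","H3","H2","no-route","H2","H2","H1","H2","H5","H1","H2","H1"]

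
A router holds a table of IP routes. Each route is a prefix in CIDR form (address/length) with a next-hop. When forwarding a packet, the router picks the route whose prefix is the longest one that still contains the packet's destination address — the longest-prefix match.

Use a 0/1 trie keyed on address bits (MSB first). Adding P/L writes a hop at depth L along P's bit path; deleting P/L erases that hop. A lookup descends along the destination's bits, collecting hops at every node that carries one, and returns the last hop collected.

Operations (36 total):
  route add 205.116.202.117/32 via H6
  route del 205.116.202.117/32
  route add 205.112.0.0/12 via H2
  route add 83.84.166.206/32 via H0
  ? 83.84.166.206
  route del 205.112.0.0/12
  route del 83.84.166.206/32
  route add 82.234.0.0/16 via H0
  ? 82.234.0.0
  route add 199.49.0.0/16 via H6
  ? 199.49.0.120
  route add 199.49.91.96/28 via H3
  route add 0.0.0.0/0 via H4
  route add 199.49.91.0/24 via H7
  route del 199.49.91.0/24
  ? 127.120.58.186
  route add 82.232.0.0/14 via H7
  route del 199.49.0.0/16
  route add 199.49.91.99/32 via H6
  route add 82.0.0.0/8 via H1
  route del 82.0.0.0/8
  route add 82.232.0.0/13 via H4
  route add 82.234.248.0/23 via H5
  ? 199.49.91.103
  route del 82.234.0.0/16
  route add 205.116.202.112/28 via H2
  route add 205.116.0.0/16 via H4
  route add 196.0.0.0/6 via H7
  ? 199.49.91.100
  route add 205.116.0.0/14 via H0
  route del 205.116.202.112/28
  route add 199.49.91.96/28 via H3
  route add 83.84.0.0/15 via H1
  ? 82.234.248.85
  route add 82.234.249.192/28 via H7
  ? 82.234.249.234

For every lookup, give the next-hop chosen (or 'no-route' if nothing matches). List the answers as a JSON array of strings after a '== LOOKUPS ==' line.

Process each operation:
  add 205.116.202.117/32 -> H6 at depth 32
  del 205.116.202.117/32 (clear depth 32)
  add 205.112.0.0/12 -> H2 at depth 12
  add 83.84.166.206/32 -> H0 at depth 32
  Q 83.84.166.206: descend 01010011010101001010011011001110 ; hops seen [H0] ; pick H0
  del 205.112.0.0/12 (clear depth 12)
  del 83.84.166.206/32 (clear depth 32)
  add 82.234.0.0/16 -> H0 at depth 16
  Q 82.234.0.0: descend 0101001011101010 ; hops seen [H0] ; pick H0
  add 199.49.0.0/16 -> H6 at depth 16
  Q 199.49.0.120: descend 1100011100110001 ; hops seen [H6] ; pick H6
  add 199.49.91.96/28 -> H3 at depth 28
  add 0.0.0.0/0 -> H4 at depth 0
  add 199.49.91.0/24 -> H7 at depth 24
  del 199.49.91.0/24 (clear depth 24)
  Q 127.120.58.186: descend 01 ; hops seen [H4] ; pick H4
  add 82.232.0.0/14 -> H7 at depth 14
  del 199.49.0.0/16 (clear depth 16)
  add 199.49.91.99/32 -> H6 at depth 32
  add 82.0.0.0/8 -> H1 at depth 8
  del 82.0.0.0/8 (clear depth 8)
  add 82.232.0.0/13 -> H4 at depth 13
  add 82.234.248.0/23 -> H5 at depth 23
  Q 199.49.91.103: descend 11000111001100010101101101100 ; hops seen [H4,H3] ; pick H3
  del 82.234.0.0/16 (clear depth 16)
  add 205.116.202.112/28 -> H2 at depth 28
  add 205.116.0.0/16 -> H4 at depth 16
  add 196.0.0.0/6 -> H7 at depth 6
  Q 199.49.91.100: descend 11000111001100010101101101100 ; hops seen [H4,H7,H3] ; pick H3
  add 205.116.0.0/14 -> H0 at depth 14
  del 205.116.202.112/28 (clear depth 28)
  add 199.49.91.96/28 -> H3 at depth 28
  add 83.84.0.0/15 -> H1 at depth 15
  Q 82.234.248.85: descend 01010010111010101111100 ; hops seen [H4,H4,H7,H5] ; pick H5
  add 82.234.249.192/28 -> H7 at depth 28
  Q 82.234.249.234: descend 01010010111010101111100111 ; hops seen [H4,H4,H7,H5] ; pick H5

== LOOKUPS ==
["H0","H0","H6","H4","H3","H3","H5","H5"]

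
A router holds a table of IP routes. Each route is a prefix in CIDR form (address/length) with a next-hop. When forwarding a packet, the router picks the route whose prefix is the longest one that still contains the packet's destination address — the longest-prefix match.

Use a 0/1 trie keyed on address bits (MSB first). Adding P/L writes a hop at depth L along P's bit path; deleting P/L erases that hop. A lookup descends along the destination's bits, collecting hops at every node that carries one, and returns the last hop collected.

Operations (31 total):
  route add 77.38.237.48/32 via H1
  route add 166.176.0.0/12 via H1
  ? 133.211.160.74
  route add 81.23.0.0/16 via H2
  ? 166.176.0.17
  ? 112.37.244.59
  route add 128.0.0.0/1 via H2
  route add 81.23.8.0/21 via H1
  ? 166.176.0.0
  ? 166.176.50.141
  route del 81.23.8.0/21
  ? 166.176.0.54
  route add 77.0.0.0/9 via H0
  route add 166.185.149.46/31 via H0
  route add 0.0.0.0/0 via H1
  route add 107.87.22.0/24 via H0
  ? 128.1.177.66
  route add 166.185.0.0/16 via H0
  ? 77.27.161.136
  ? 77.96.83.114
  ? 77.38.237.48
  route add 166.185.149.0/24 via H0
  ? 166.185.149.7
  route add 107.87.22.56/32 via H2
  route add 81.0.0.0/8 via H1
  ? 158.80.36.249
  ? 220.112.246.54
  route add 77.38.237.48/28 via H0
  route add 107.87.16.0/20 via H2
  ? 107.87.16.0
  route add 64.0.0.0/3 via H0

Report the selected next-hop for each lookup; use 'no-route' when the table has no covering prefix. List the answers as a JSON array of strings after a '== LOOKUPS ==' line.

Trace:
  + 77.38.237.48/32 (H1) depth=32
  + 166.176.0.0/12 (H1) depth=12
  Q 133.211.160.74: descend 10 ; hops seen [∅] ; pick no-route
  + 81.23.0.0/16 (H2) depth=16
  Q 166.176.0.17: descend 101001101011 ; hops seen [H1] ; pick H1
  Q 112.37.244.59: descend 01 ; hops seen [∅] ; pick no-route
  + 128.0.0.0/1 (H2) depth=1
  + 81.23.8.0/21 (H1) depth=21
  Q 166.176.0.0: descend 101001101011 ; hops seen [H2,H1] ; pick H1
  Q 166.176.50.141: descend 101001101011 ; hops seen [H2,H1] ; pick H1
  del 81.23.8.0/21 (clear depth 21)
  Q 166.176.0.54: descend 101001101011 ; hops seen [H2,H1] ; pick H1
  + 77.0.0.0/9 (H0) depth=9
  + 166.185.149.46/31 (H0) depth=31
  + 0.0.0.0/0 (H1) depth=0
  + 107.87.22.0/24 (H0) depth=24
  Q 128.1.177.66: descend 10 ; hops seen [H1,H2] ; pick H2
  + 166.185.0.0/16 (H0) depth=16
  Q 77.27.161.136: descend 0100110100 ; hops seen [H1,H0] ; pick H0
  Q 77.96.83.114: descend 010011010 ; hops seen [H1,H0] ; pick H0
  Q 77.38.237.48: descend 01001101001001101110110100110000 ; hops seen [H1,H0,H1] ; pick H1
  + 166.185.149.0/24 (H0) depth=24
  Q 166.185.149.7: descend 10100110101110011001010100 ; hops seen [H1,H2,H1,H0,H0] ; pick H0
  + 107.87.22.56/32 (H2) depth=32
  + 81.0.0.0/8 (H1) depth=8
  Q 158.80.36.249: descend 10 ; hops seen [H1,H2] ; pick H2
  Q 220.112.246.54: descend 1 ; hops seen [H1,H2] ; pick H2
  + 77.38.237.48/28 (H0) depth=28
  + 107.87.16.0/20 (H2) depth=20
  Q 107.87.16.0: descend 011010110101011100010 ; hops seen [H1,H2] ; pick H2
  + 64.0.0.0/3 (H0) depth=3

== LOOKUPS ==
["no-route","H1","no-route","H1","H1","H1","H2","H0","H0","H1","H0","H2","H2","H2"]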